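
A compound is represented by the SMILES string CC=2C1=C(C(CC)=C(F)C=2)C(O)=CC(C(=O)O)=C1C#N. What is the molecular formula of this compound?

C15H12FNO3

Walk through each heavy atom and fill implicit hydrogens from standard valence (C 4, N 3, O 2, S 2, halogen 1):
  atom 1: C, bond orders sum to 1 (valence 4) → 3 H
  atom 2: C, bond orders sum to 4 (valence 4) → 0 H
  atom 3: C, bond orders sum to 4 (valence 4) → 0 H
  atom 4: C, bond orders sum to 4 (valence 4) → 0 H
  atom 5: C, bond orders sum to 4 (valence 4) → 0 H
  atom 6: C, bond orders sum to 2 (valence 4) → 2 H
  atom 7: C, bond orders sum to 1 (valence 4) → 3 H
  atom 8: C, bond orders sum to 4 (valence 4) → 0 H
  atom 9: F (halogen, monovalent) → 0 H
  atom 10: C, bond orders sum to 3 (valence 4) → 1 H
  atom 11: C, bond orders sum to 4 (valence 4) → 0 H
  atom 12: O, bond orders sum to 1 (valence 2) → 1 H
  atom 13: C, bond orders sum to 3 (valence 4) → 1 H
  atom 14: C, bond orders sum to 4 (valence 4) → 0 H
  atom 15: C, bond orders sum to 4 (valence 4) → 0 H
  atom 16: O, bond orders sum to 2 (valence 2) → 0 H
  atom 17: O, bond orders sum to 1 (valence 2) → 1 H
  atom 18: C, bond orders sum to 4 (valence 4) → 0 H
  atom 19: C, bond orders sum to 4 (valence 4) → 0 H
  atom 20: N, bond orders sum to 3 (valence 3) → 0 H
Totals → C:15, H:12, F:1, N:1, O:3.
In Hill order: C15H12FNO3.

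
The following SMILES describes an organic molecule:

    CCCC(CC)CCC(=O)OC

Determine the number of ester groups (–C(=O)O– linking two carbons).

The ester motif appears at heavy-atom position 9 in the SMILES.
Ester count: 1.

1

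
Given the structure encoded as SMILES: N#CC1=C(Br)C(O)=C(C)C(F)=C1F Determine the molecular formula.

C8H4BrF2NO

Walk through each heavy atom and fill implicit hydrogens from standard valence (C 4, N 3, O 2, S 2, halogen 1):
  atom 1: N, bond orders sum to 3 (valence 3) → 0 H
  atom 2: C, bond orders sum to 4 (valence 4) → 0 H
  atom 3: C, bond orders sum to 4 (valence 4) → 0 H
  atom 4: C, bond orders sum to 4 (valence 4) → 0 H
  atom 5: Br (halogen, monovalent) → 0 H
  atom 6: C, bond orders sum to 4 (valence 4) → 0 H
  atom 7: O, bond orders sum to 1 (valence 2) → 1 H
  atom 8: C, bond orders sum to 4 (valence 4) → 0 H
  atom 9: C, bond orders sum to 1 (valence 4) → 3 H
  atom 10: C, bond orders sum to 4 (valence 4) → 0 H
  atom 11: F (halogen, monovalent) → 0 H
  atom 12: C, bond orders sum to 4 (valence 4) → 0 H
  atom 13: F (halogen, monovalent) → 0 H
Totals → C:8, H:4, Br:1, F:2, N:1, O:1.
In Hill order: C8H4BrF2NO.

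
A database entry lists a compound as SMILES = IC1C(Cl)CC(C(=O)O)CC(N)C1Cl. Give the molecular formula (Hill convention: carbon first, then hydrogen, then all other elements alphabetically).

Walk through each heavy atom and fill implicit hydrogens from standard valence (C 4, N 3, O 2, S 2, halogen 1):
  atom 1: I (halogen, monovalent) → 0 H
  atom 2: C, bond orders sum to 3 (valence 4) → 1 H
  atom 3: C, bond orders sum to 3 (valence 4) → 1 H
  atom 4: Cl (halogen, monovalent) → 0 H
  atom 5: C, bond orders sum to 2 (valence 4) → 2 H
  atom 6: C, bond orders sum to 3 (valence 4) → 1 H
  atom 7: C, bond orders sum to 4 (valence 4) → 0 H
  atom 8: O, bond orders sum to 2 (valence 2) → 0 H
  atom 9: O, bond orders sum to 1 (valence 2) → 1 H
  atom 10: C, bond orders sum to 2 (valence 4) → 2 H
  atom 11: C, bond orders sum to 3 (valence 4) → 1 H
  atom 12: N, bond orders sum to 1 (valence 3) → 2 H
  atom 13: C, bond orders sum to 3 (valence 4) → 1 H
  atom 14: Cl (halogen, monovalent) → 0 H
Totals → C:8, H:12, Cl:2, I:1, N:1, O:2.
In Hill order: C8H12Cl2INO2.

C8H12Cl2INO2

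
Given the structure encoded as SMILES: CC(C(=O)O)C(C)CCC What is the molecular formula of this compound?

C8H16O2

Walk through each heavy atom and fill implicit hydrogens from standard valence (C 4, N 3, O 2, S 2, halogen 1):
  atom 1: C, bond orders sum to 1 (valence 4) → 3 H
  atom 2: C, bond orders sum to 3 (valence 4) → 1 H
  atom 3: C, bond orders sum to 4 (valence 4) → 0 H
  atom 4: O, bond orders sum to 2 (valence 2) → 0 H
  atom 5: O, bond orders sum to 1 (valence 2) → 1 H
  atom 6: C, bond orders sum to 3 (valence 4) → 1 H
  atom 7: C, bond orders sum to 1 (valence 4) → 3 H
  atom 8: C, bond orders sum to 2 (valence 4) → 2 H
  atom 9: C, bond orders sum to 2 (valence 4) → 2 H
  atom 10: C, bond orders sum to 1 (valence 4) → 3 H
Totals → C:8, H:16, O:2.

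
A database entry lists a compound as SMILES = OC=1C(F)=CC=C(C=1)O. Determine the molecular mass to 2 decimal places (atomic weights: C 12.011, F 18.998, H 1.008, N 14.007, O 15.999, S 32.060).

First, the molecular formula is C6H5FO2 (counting implicit H from valence).
  C: 6 × 12.011 = 72.066
  F: 1 × 18.998 = 18.998
  H: 5 × 1.008 = 5.040
  O: 2 × 15.999 = 31.998
Sum: 6×12.011 + 1×18.998 + 5×1.008 + 2×15.999 = 128.102 → 128.10 g/mol.

128.10 g/mol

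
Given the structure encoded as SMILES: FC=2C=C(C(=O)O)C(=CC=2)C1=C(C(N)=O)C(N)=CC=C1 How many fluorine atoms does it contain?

1

Scan the SMILES for F atoms (remember two-letter symbols like Cl and Br are single atoms).
Fluorine count: 1.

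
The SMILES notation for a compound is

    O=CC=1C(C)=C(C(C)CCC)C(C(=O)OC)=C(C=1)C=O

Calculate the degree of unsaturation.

7

Degree of unsaturation = (number of rings) + (number of π bonds).
Ring closures in the SMILES: 1.
π bonds: 6 double bonds (each 1 DoU) → 6 DoU from unsaturation.
Total DoU = 1 + 6 = 7.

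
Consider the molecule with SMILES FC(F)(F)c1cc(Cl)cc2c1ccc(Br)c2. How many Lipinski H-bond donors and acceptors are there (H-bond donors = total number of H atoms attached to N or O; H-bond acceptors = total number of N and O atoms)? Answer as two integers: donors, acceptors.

Donors: find every N or O and count the H atoms it carries.
  (no N or O atoms present)
Lipinski HBD = 0.
Acceptors: N atoms = 0, O atoms = 0 → HBA = 0.

0, 0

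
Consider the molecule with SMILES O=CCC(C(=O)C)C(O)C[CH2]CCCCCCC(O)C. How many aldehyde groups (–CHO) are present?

The aldehyde motif appears at heavy-atom position 2 in the SMILES.
Other groups present: 2 hydroxyl, 1 ketone.
Aldehyde count: 1.

1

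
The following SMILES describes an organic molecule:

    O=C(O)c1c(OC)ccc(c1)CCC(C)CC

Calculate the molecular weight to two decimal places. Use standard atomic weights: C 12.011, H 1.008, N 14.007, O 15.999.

236.31 g/mol

First, the molecular formula is C14H20O3 (counting implicit H from valence).
  C: 14 × 12.011 = 168.154
  H: 20 × 1.008 = 20.160
  O: 3 × 15.999 = 47.997
Sum: 14×12.011 + 20×1.008 + 3×15.999 = 236.311 → 236.31 g/mol.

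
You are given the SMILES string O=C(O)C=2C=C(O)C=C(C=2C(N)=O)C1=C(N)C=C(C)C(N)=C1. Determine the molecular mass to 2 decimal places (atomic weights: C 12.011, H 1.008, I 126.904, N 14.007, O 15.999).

First, the molecular formula is C15H15N3O4 (counting implicit H from valence).
  C: 15 × 12.011 = 180.165
  H: 15 × 1.008 = 15.120
  N: 3 × 14.007 = 42.021
  O: 4 × 15.999 = 63.996
Sum: 15×12.011 + 15×1.008 + 3×14.007 + 4×15.999 = 301.302 → 301.30 g/mol.

301.30 g/mol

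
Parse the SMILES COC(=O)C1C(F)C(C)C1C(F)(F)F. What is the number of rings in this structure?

1

In SMILES, each pair of matching ring-closure digits denotes one ring-closing bond; the number of such bonds equals the number of independent rings.
Ring-closure bonds here: 1.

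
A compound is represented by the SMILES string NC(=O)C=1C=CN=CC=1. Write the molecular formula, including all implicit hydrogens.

C6H6N2O

Walk through each heavy atom and fill implicit hydrogens from standard valence (C 4, N 3, O 2, S 2, halogen 1):
  atom 1: N, bond orders sum to 1 (valence 3) → 2 H
  atom 2: C, bond orders sum to 4 (valence 4) → 0 H
  atom 3: O, bond orders sum to 2 (valence 2) → 0 H
  atom 4: C, bond orders sum to 4 (valence 4) → 0 H
  atom 5: C, bond orders sum to 3 (valence 4) → 1 H
  atom 6: C, bond orders sum to 3 (valence 4) → 1 H
  atom 7: N, bond orders sum to 3 (valence 3) → 0 H
  atom 8: C, bond orders sum to 3 (valence 4) → 1 H
  atom 9: C, bond orders sum to 3 (valence 4) → 1 H
Totals → C:6, H:6, N:2, O:1.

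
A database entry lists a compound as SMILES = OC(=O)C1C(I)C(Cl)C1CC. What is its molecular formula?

C7H10ClIO2

Walk through each heavy atom and fill implicit hydrogens from standard valence (C 4, N 3, O 2, S 2, halogen 1):
  atom 1: O, bond orders sum to 1 (valence 2) → 1 H
  atom 2: C, bond orders sum to 4 (valence 4) → 0 H
  atom 3: O, bond orders sum to 2 (valence 2) → 0 H
  atom 4: C, bond orders sum to 3 (valence 4) → 1 H
  atom 5: C, bond orders sum to 3 (valence 4) → 1 H
  atom 6: I (halogen, monovalent) → 0 H
  atom 7: C, bond orders sum to 3 (valence 4) → 1 H
  atom 8: Cl (halogen, monovalent) → 0 H
  atom 9: C, bond orders sum to 3 (valence 4) → 1 H
  atom 10: C, bond orders sum to 2 (valence 4) → 2 H
  atom 11: C, bond orders sum to 1 (valence 4) → 3 H
Totals → C:7, H:10, Cl:1, I:1, O:2.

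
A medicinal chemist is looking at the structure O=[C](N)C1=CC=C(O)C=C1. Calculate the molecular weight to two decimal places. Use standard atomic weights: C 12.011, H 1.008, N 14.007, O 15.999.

First, the molecular formula is C7H7NO2 (counting implicit H from valence).
  C: 7 × 12.011 = 84.077
  H: 7 × 1.008 = 7.056
  N: 1 × 14.007 = 14.007
  O: 2 × 15.999 = 31.998
Sum: 7×12.011 + 7×1.008 + 1×14.007 + 2×15.999 = 137.138 → 137.14 g/mol.

137.14 g/mol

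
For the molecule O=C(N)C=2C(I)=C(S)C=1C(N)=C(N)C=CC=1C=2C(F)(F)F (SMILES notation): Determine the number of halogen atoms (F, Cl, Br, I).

Halogen atoms appear at heavy-atom positions 6, 19, 20, 21 (3×F, 1×I).
Other groups present: 1 amide, 2 primary amine, 1 thiol.
Halogen count: 4.

4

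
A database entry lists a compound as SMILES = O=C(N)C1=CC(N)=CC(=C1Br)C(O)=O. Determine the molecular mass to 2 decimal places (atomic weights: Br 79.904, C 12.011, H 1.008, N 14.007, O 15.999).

259.06 g/mol

First, the molecular formula is C8H7BrN2O3 (counting implicit H from valence).
  Br: 1 × 79.904 = 79.904
  C: 8 × 12.011 = 96.088
  H: 7 × 1.008 = 7.056
  N: 2 × 14.007 = 28.014
  O: 3 × 15.999 = 47.997
Sum: 1×79.904 + 8×12.011 + 7×1.008 + 2×14.007 + 3×15.999 = 259.059 → 259.06 g/mol.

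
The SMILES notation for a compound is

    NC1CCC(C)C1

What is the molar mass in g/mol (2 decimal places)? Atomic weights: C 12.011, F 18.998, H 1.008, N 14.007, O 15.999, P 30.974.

First, the molecular formula is C6H13N (counting implicit H from valence).
  C: 6 × 12.011 = 72.066
  H: 13 × 1.008 = 13.104
  N: 1 × 14.007 = 14.007
Sum: 6×12.011 + 13×1.008 + 1×14.007 = 99.177 → 99.18 g/mol.

99.18 g/mol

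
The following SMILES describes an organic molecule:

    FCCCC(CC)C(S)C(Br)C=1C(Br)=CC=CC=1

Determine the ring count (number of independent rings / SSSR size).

In SMILES, each pair of matching ring-closure digits denotes one ring-closing bond; the number of such bonds equals the number of independent rings.
Ring-closure bonds here: 1.

1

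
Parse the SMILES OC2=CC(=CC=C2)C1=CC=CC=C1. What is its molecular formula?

C12H10O

Walk through each heavy atom and fill implicit hydrogens from standard valence (C 4, N 3, O 2, S 2, halogen 1):
  atom 1: O, bond orders sum to 1 (valence 2) → 1 H
  atom 2: C, bond orders sum to 4 (valence 4) → 0 H
  atom 3: C, bond orders sum to 3 (valence 4) → 1 H
  atom 4: C, bond orders sum to 4 (valence 4) → 0 H
  atom 5: C, bond orders sum to 3 (valence 4) → 1 H
  atom 6: C, bond orders sum to 3 (valence 4) → 1 H
  atom 7: C, bond orders sum to 3 (valence 4) → 1 H
  atom 8: C, bond orders sum to 4 (valence 4) → 0 H
  atom 9: C, bond orders sum to 3 (valence 4) → 1 H
  atom 10: C, bond orders sum to 3 (valence 4) → 1 H
  atom 11: C, bond orders sum to 3 (valence 4) → 1 H
  atom 12: C, bond orders sum to 3 (valence 4) → 1 H
  atom 13: C, bond orders sum to 3 (valence 4) → 1 H
Totals → C:12, H:10, O:1.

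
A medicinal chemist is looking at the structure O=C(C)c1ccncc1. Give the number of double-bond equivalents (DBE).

Molecular formula: C7H7NO.
DoU = (2C + 2 + N − H − X) / 2, where X is the halogen count and O/S are ignored.
    = (2·7 + 2 + 1 − 7 − 0) / 2 = 10 / 2 = 5.

5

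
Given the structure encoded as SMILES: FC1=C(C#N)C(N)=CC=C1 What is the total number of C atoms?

Count every carbon token in the SMILES (each C, including those in ring-closure positions and inside branches).
Carbon count: 7.

7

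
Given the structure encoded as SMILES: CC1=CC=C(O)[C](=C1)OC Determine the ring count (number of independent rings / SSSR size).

1

In SMILES, each pair of matching ring-closure digits denotes one ring-closing bond; the number of such bonds equals the number of independent rings.
Ring-closure bonds here: 1.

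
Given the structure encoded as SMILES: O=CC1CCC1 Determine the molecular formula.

Walk through each heavy atom and fill implicit hydrogens from standard valence (C 4, N 3, O 2, S 2, halogen 1):
  atom 1: O, bond orders sum to 2 (valence 2) → 0 H
  atom 2: C, bond orders sum to 3 (valence 4) → 1 H
  atom 3: C, bond orders sum to 3 (valence 4) → 1 H
  atom 4: C, bond orders sum to 2 (valence 4) → 2 H
  atom 5: C, bond orders sum to 2 (valence 4) → 2 H
  atom 6: C, bond orders sum to 2 (valence 4) → 2 H
Totals → C:5, H:8, O:1.

C5H8O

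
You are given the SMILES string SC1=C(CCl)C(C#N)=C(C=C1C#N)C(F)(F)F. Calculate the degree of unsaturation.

8

Degree of unsaturation = (number of rings) + (number of π bonds).
Ring closures in the SMILES: 1.
π bonds: 3 double bonds (each 1 DoU), 2 triple bonds (each 2 DoU) → 7 DoU from unsaturation.
Total DoU = 1 + 7 = 8.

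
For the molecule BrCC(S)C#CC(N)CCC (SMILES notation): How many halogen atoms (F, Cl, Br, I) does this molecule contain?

Halogen atoms appear at heavy-atom position 1 (1×Br).
Other groups present: 1 alkyne, 1 primary amine, 1 thiol.
Halogen count: 1.

1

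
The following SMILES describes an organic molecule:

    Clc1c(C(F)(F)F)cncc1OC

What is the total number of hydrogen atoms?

5

Walk through each heavy atom and fill implicit hydrogens from standard valence (C 4, N 3, O 2, S 2, halogen 1); for lowercase aromatic atoms, an aromatic c carries 1 H when it has two neighbours and 0 H with three, and aromatic n carries 0 H:
  atom 1: Cl (halogen, monovalent) → 0 H
  atom 2: aromatic c, 3 neighbours → 0 H
  atom 3: aromatic c, 3 neighbours → 0 H
  atom 4: C, bond orders sum to 4 (valence 4) → 0 H
  atom 5: F (halogen, monovalent) → 0 H
  atom 6: F (halogen, monovalent) → 0 H
  atom 7: F (halogen, monovalent) → 0 H
  atom 8: aromatic c, 2 neighbours → 1 H
  atom 9: aromatic n, 2 neighbours → 0 H
  atom 10: aromatic c, 2 neighbours → 1 H
  atom 11: aromatic c, 3 neighbours → 0 H
  atom 12: O, bond orders sum to 2 (valence 2) → 0 H
  atom 13: C, bond orders sum to 1 (valence 4) → 3 H
Total hydrogens: 5.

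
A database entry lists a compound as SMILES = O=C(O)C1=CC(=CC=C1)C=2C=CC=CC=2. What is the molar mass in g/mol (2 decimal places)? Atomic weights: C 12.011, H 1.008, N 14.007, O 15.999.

198.22 g/mol

First, the molecular formula is C13H10O2 (counting implicit H from valence).
  C: 13 × 12.011 = 156.143
  H: 10 × 1.008 = 10.080
  O: 2 × 15.999 = 31.998
Sum: 13×12.011 + 10×1.008 + 2×15.999 = 198.221 → 198.22 g/mol.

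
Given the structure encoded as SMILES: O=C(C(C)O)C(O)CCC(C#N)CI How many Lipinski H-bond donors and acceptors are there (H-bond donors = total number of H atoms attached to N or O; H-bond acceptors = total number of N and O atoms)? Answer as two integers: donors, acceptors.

Donors: find every N or O and count the H atoms it carries.
  atom 1 (O): bond orders sum to 2 → 0 H
  atom 5 (O): bond orders sum to 1 → 1 H
  atom 7 (O): bond orders sum to 1 → 1 H
  atom 12 (N): bond orders sum to 3 → 0 H
Lipinski HBD = 2.
Acceptors: N atoms = 1, O atoms = 3 → HBA = 4.

2, 4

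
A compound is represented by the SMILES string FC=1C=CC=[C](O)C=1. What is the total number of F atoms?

1

Scan the SMILES for F atoms (remember two-letter symbols like Cl and Br are single atoms).
Fluorine count: 1.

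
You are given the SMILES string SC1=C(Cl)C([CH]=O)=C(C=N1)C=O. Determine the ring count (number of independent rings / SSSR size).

1

In SMILES, each pair of matching ring-closure digits denotes one ring-closing bond; the number of such bonds equals the number of independent rings.
Ring-closure bonds here: 1.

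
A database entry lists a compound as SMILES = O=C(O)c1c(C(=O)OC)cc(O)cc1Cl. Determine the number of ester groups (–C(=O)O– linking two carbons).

1

The ester motif appears at heavy-atom position 6 in the SMILES.
Other groups present: 1 carboxylic acid, 1 hydroxyl.
Ester count: 1.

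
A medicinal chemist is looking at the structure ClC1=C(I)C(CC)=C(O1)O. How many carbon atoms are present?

Count every carbon token in the SMILES (each C, including those in ring-closure positions and inside branches).
Carbon count: 6.

6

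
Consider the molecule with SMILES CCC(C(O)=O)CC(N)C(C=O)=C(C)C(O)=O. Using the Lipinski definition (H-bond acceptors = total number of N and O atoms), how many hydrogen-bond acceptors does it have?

6

N atoms: 1; O atoms: 5.
Lipinski HBA = 1 + 5 = 6.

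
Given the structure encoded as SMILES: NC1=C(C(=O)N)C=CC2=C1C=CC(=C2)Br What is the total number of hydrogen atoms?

9

Walk through each heavy atom and fill implicit hydrogens from standard valence (C 4, N 3, O 2, S 2, halogen 1):
  atom 1: N, bond orders sum to 1 (valence 3) → 2 H
  atom 2: C, bond orders sum to 4 (valence 4) → 0 H
  atom 3: C, bond orders sum to 4 (valence 4) → 0 H
  atom 4: C, bond orders sum to 4 (valence 4) → 0 H
  atom 5: O, bond orders sum to 2 (valence 2) → 0 H
  atom 6: N, bond orders sum to 1 (valence 3) → 2 H
  atom 7: C, bond orders sum to 3 (valence 4) → 1 H
  atom 8: C, bond orders sum to 3 (valence 4) → 1 H
  atom 9: C, bond orders sum to 4 (valence 4) → 0 H
  atom 10: C, bond orders sum to 4 (valence 4) → 0 H
  atom 11: C, bond orders sum to 3 (valence 4) → 1 H
  atom 12: C, bond orders sum to 3 (valence 4) → 1 H
  atom 13: C, bond orders sum to 4 (valence 4) → 0 H
  atom 14: C, bond orders sum to 3 (valence 4) → 1 H
  atom 15: Br (halogen, monovalent) → 0 H
Total hydrogens: 9.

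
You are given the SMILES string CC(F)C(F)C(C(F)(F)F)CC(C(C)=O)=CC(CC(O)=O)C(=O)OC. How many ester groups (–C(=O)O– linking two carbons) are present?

The ester motif appears at heavy-atom position 22 in the SMILES.
Other groups present: 1 alkene, 1 carboxylic acid, 1 ketone.
Ester count: 1.

1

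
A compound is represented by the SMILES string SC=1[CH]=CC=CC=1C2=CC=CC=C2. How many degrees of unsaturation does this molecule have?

Degree of unsaturation = (number of rings) + (number of π bonds).
Ring closures in the SMILES: 2.
π bonds: 6 double bonds (each 1 DoU) → 6 DoU from unsaturation.
Total DoU = 2 + 6 = 8.

8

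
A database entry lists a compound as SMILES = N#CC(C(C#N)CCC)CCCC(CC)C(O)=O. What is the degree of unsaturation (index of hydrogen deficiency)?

5

Degree of unsaturation = (number of rings) + (number of π bonds).
Ring closures in the SMILES: 0.
π bonds: 1 double bond (each 1 DoU), 2 triple bonds (each 2 DoU) → 5 DoU from unsaturation.
Total DoU = 0 + 5 = 5.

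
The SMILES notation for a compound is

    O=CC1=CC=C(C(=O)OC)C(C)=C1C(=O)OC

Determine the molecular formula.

Walk through each heavy atom and fill implicit hydrogens from standard valence (C 4, N 3, O 2, S 2, halogen 1):
  atom 1: O, bond orders sum to 2 (valence 2) → 0 H
  atom 2: C, bond orders sum to 3 (valence 4) → 1 H
  atom 3: C, bond orders sum to 4 (valence 4) → 0 H
  atom 4: C, bond orders sum to 3 (valence 4) → 1 H
  atom 5: C, bond orders sum to 3 (valence 4) → 1 H
  atom 6: C, bond orders sum to 4 (valence 4) → 0 H
  atom 7: C, bond orders sum to 4 (valence 4) → 0 H
  atom 8: O, bond orders sum to 2 (valence 2) → 0 H
  atom 9: O, bond orders sum to 2 (valence 2) → 0 H
  atom 10: C, bond orders sum to 1 (valence 4) → 3 H
  atom 11: C, bond orders sum to 4 (valence 4) → 0 H
  atom 12: C, bond orders sum to 1 (valence 4) → 3 H
  atom 13: C, bond orders sum to 4 (valence 4) → 0 H
  atom 14: C, bond orders sum to 4 (valence 4) → 0 H
  atom 15: O, bond orders sum to 2 (valence 2) → 0 H
  atom 16: O, bond orders sum to 2 (valence 2) → 0 H
  atom 17: C, bond orders sum to 1 (valence 4) → 3 H
Totals → C:12, H:12, O:5.
In Hill order: C12H12O5.

C12H12O5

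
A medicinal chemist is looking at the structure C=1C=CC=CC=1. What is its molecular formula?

C6H6

Walk through each heavy atom and fill implicit hydrogens from standard valence (C 4, N 3, O 2, S 2, halogen 1):
  atom 1: C, bond orders sum to 3 (valence 4) → 1 H
  atom 2: C, bond orders sum to 3 (valence 4) → 1 H
  atom 3: C, bond orders sum to 3 (valence 4) → 1 H
  atom 4: C, bond orders sum to 3 (valence 4) → 1 H
  atom 5: C, bond orders sum to 3 (valence 4) → 1 H
  atom 6: C, bond orders sum to 3 (valence 4) → 1 H
Totals → C:6, H:6.
In Hill order: C6H6.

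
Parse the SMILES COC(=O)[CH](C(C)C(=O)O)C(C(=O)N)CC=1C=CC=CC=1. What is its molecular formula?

C15H19NO5

Walk through each heavy atom and fill implicit hydrogens from standard valence (C 4, N 3, O 2, S 2, halogen 1):
  atom 1: C, bond orders sum to 1 (valence 4) → 3 H
  atom 2: O, bond orders sum to 2 (valence 2) → 0 H
  atom 3: C, bond orders sum to 4 (valence 4) → 0 H
  atom 4: O, bond orders sum to 2 (valence 2) → 0 H
  atom 5: C with explicit H count 1
  atom 6: C, bond orders sum to 3 (valence 4) → 1 H
  atom 7: C, bond orders sum to 1 (valence 4) → 3 H
  atom 8: C, bond orders sum to 4 (valence 4) → 0 H
  atom 9: O, bond orders sum to 2 (valence 2) → 0 H
  atom 10: O, bond orders sum to 1 (valence 2) → 1 H
  atom 11: C, bond orders sum to 3 (valence 4) → 1 H
  atom 12: C, bond orders sum to 4 (valence 4) → 0 H
  atom 13: O, bond orders sum to 2 (valence 2) → 0 H
  atom 14: N, bond orders sum to 1 (valence 3) → 2 H
  atom 15: C, bond orders sum to 2 (valence 4) → 2 H
  atom 16: C, bond orders sum to 4 (valence 4) → 0 H
  atom 17: C, bond orders sum to 3 (valence 4) → 1 H
  atom 18: C, bond orders sum to 3 (valence 4) → 1 H
  atom 19: C, bond orders sum to 3 (valence 4) → 1 H
  atom 20: C, bond orders sum to 3 (valence 4) → 1 H
  atom 21: C, bond orders sum to 3 (valence 4) → 1 H
Totals → C:15, H:19, N:1, O:5.
In Hill order: C15H19NO5.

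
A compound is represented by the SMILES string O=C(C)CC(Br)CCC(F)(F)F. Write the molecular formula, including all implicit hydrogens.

C7H10BrF3O

Walk through each heavy atom and fill implicit hydrogens from standard valence (C 4, N 3, O 2, S 2, halogen 1):
  atom 1: O, bond orders sum to 2 (valence 2) → 0 H
  atom 2: C, bond orders sum to 4 (valence 4) → 0 H
  atom 3: C, bond orders sum to 1 (valence 4) → 3 H
  atom 4: C, bond orders sum to 2 (valence 4) → 2 H
  atom 5: C, bond orders sum to 3 (valence 4) → 1 H
  atom 6: Br (halogen, monovalent) → 0 H
  atom 7: C, bond orders sum to 2 (valence 4) → 2 H
  atom 8: C, bond orders sum to 2 (valence 4) → 2 H
  atom 9: C, bond orders sum to 4 (valence 4) → 0 H
  atom 10: F (halogen, monovalent) → 0 H
  atom 11: F (halogen, monovalent) → 0 H
  atom 12: F (halogen, monovalent) → 0 H
Totals → C:7, H:10, Br:1, F:3, O:1.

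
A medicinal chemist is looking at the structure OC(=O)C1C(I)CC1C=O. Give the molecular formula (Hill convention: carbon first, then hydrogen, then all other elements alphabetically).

C6H7IO3

Walk through each heavy atom and fill implicit hydrogens from standard valence (C 4, N 3, O 2, S 2, halogen 1):
  atom 1: O, bond orders sum to 1 (valence 2) → 1 H
  atom 2: C, bond orders sum to 4 (valence 4) → 0 H
  atom 3: O, bond orders sum to 2 (valence 2) → 0 H
  atom 4: C, bond orders sum to 3 (valence 4) → 1 H
  atom 5: C, bond orders sum to 3 (valence 4) → 1 H
  atom 6: I (halogen, monovalent) → 0 H
  atom 7: C, bond orders sum to 2 (valence 4) → 2 H
  atom 8: C, bond orders sum to 3 (valence 4) → 1 H
  atom 9: C, bond orders sum to 3 (valence 4) → 1 H
  atom 10: O, bond orders sum to 2 (valence 2) → 0 H
Totals → C:6, H:7, I:1, O:3.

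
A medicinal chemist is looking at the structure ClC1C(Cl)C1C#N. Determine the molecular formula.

C4H3Cl2N

Walk through each heavy atom and fill implicit hydrogens from standard valence (C 4, N 3, O 2, S 2, halogen 1):
  atom 1: Cl (halogen, monovalent) → 0 H
  atom 2: C, bond orders sum to 3 (valence 4) → 1 H
  atom 3: C, bond orders sum to 3 (valence 4) → 1 H
  atom 4: Cl (halogen, monovalent) → 0 H
  atom 5: C, bond orders sum to 3 (valence 4) → 1 H
  atom 6: C, bond orders sum to 4 (valence 4) → 0 H
  atom 7: N, bond orders sum to 3 (valence 3) → 0 H
Totals → C:4, H:3, Cl:2, N:1.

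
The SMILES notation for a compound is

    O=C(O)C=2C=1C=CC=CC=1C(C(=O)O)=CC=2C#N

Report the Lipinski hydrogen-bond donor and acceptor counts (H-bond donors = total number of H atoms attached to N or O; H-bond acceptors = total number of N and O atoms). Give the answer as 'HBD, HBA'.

2, 5

Donors: find every N or O and count the H atoms it carries.
  atom 1 (O): bond orders sum to 2 → 0 H
  atom 3 (O): bond orders sum to 1 → 1 H
  atom 13 (O): bond orders sum to 2 → 0 H
  atom 14 (O): bond orders sum to 1 → 1 H
  atom 18 (N): bond orders sum to 3 → 0 H
Lipinski HBD = 2.
Acceptors: N atoms = 1, O atoms = 4 → HBA = 5.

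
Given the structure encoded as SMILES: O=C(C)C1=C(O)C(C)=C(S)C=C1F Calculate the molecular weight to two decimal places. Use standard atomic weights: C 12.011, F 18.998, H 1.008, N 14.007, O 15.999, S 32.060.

First, the molecular formula is C9H9FO2S (counting implicit H from valence).
  C: 9 × 12.011 = 108.099
  F: 1 × 18.998 = 18.998
  H: 9 × 1.008 = 9.072
  O: 2 × 15.999 = 31.998
  S: 1 × 32.060 = 32.060
Sum: 9×12.011 + 1×18.998 + 9×1.008 + 2×15.999 + 1×32.060 = 200.227 → 200.23 g/mol.

200.23 g/mol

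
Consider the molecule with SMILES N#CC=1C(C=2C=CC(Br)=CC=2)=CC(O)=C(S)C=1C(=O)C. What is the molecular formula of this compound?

C15H10BrNO2S

Walk through each heavy atom and fill implicit hydrogens from standard valence (C 4, N 3, O 2, S 2, halogen 1):
  atom 1: N, bond orders sum to 3 (valence 3) → 0 H
  atom 2: C, bond orders sum to 4 (valence 4) → 0 H
  atom 3: C, bond orders sum to 4 (valence 4) → 0 H
  atom 4: C, bond orders sum to 4 (valence 4) → 0 H
  atom 5: C, bond orders sum to 4 (valence 4) → 0 H
  atom 6: C, bond orders sum to 3 (valence 4) → 1 H
  atom 7: C, bond orders sum to 3 (valence 4) → 1 H
  atom 8: C, bond orders sum to 4 (valence 4) → 0 H
  atom 9: Br (halogen, monovalent) → 0 H
  atom 10: C, bond orders sum to 3 (valence 4) → 1 H
  atom 11: C, bond orders sum to 3 (valence 4) → 1 H
  atom 12: C, bond orders sum to 3 (valence 4) → 1 H
  atom 13: C, bond orders sum to 4 (valence 4) → 0 H
  atom 14: O, bond orders sum to 1 (valence 2) → 1 H
  atom 15: C, bond orders sum to 4 (valence 4) → 0 H
  atom 16: S, bond orders sum to 1 (valence 2) → 1 H
  atom 17: C, bond orders sum to 4 (valence 4) → 0 H
  atom 18: C, bond orders sum to 4 (valence 4) → 0 H
  atom 19: O, bond orders sum to 2 (valence 2) → 0 H
  atom 20: C, bond orders sum to 1 (valence 4) → 3 H
Totals → C:15, H:10, Br:1, N:1, O:2, S:1.
In Hill order: C15H10BrNO2S.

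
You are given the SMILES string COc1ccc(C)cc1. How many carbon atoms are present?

Count every carbon token in the SMILES (each C, including those in ring-closure positions and inside branches).
Carbon count: 8.

8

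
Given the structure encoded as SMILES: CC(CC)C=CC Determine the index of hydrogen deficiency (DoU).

1

Degree of unsaturation = (number of rings) + (number of π bonds).
Ring closures in the SMILES: 0.
π bonds: 1 double bond (each 1 DoU) → 1 DoU from unsaturation.
Total DoU = 0 + 1 = 1.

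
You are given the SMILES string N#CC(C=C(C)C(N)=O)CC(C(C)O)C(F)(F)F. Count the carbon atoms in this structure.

11

Count every carbon token in the SMILES (each C, including those in ring-closure positions and inside branches).
Carbon count: 11.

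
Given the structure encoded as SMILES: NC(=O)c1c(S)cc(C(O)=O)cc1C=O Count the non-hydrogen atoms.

Every atom symbol written in the SMILES (organic subset) is one heavy atom; implicit H are not written.
Heavy atoms by element → C:9, N:1, O:4, S:1.
Total: 15.

15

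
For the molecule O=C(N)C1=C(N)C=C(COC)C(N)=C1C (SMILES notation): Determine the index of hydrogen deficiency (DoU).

5

Molecular formula: C10H15N3O2.
DoU = (2C + 2 + N − H − X) / 2, where X is the halogen count and O/S are ignored.
    = (2·10 + 2 + 3 − 15 − 0) / 2 = 10 / 2 = 5.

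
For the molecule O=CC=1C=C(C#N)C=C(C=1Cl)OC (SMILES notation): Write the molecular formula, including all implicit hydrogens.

Walk through each heavy atom and fill implicit hydrogens from standard valence (C 4, N 3, O 2, S 2, halogen 1):
  atom 1: O, bond orders sum to 2 (valence 2) → 0 H
  atom 2: C, bond orders sum to 3 (valence 4) → 1 H
  atom 3: C, bond orders sum to 4 (valence 4) → 0 H
  atom 4: C, bond orders sum to 3 (valence 4) → 1 H
  atom 5: C, bond orders sum to 4 (valence 4) → 0 H
  atom 6: C, bond orders sum to 4 (valence 4) → 0 H
  atom 7: N, bond orders sum to 3 (valence 3) → 0 H
  atom 8: C, bond orders sum to 3 (valence 4) → 1 H
  atom 9: C, bond orders sum to 4 (valence 4) → 0 H
  atom 10: C, bond orders sum to 4 (valence 4) → 0 H
  atom 11: Cl (halogen, monovalent) → 0 H
  atom 12: O, bond orders sum to 2 (valence 2) → 0 H
  atom 13: C, bond orders sum to 1 (valence 4) → 3 H
Totals → C:9, H:6, Cl:1, N:1, O:2.

C9H6ClNO2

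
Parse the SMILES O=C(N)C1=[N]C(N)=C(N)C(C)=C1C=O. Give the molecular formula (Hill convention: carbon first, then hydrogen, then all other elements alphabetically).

C8H10N4O2

Walk through each heavy atom and fill implicit hydrogens from standard valence (C 4, N 3, O 2, S 2, halogen 1):
  atom 1: O, bond orders sum to 2 (valence 2) → 0 H
  atom 2: C, bond orders sum to 4 (valence 4) → 0 H
  atom 3: N, bond orders sum to 1 (valence 3) → 2 H
  atom 4: C, bond orders sum to 4 (valence 4) → 0 H
  atom 5: N with explicit H count 0
  atom 6: C, bond orders sum to 4 (valence 4) → 0 H
  atom 7: N, bond orders sum to 1 (valence 3) → 2 H
  atom 8: C, bond orders sum to 4 (valence 4) → 0 H
  atom 9: N, bond orders sum to 1 (valence 3) → 2 H
  atom 10: C, bond orders sum to 4 (valence 4) → 0 H
  atom 11: C, bond orders sum to 1 (valence 4) → 3 H
  atom 12: C, bond orders sum to 4 (valence 4) → 0 H
  atom 13: C, bond orders sum to 3 (valence 4) → 1 H
  atom 14: O, bond orders sum to 2 (valence 2) → 0 H
Totals → C:8, H:10, N:4, O:2.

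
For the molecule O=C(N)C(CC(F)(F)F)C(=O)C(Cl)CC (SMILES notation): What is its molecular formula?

Walk through each heavy atom and fill implicit hydrogens from standard valence (C 4, N 3, O 2, S 2, halogen 1):
  atom 1: O, bond orders sum to 2 (valence 2) → 0 H
  atom 2: C, bond orders sum to 4 (valence 4) → 0 H
  atom 3: N, bond orders sum to 1 (valence 3) → 2 H
  atom 4: C, bond orders sum to 3 (valence 4) → 1 H
  atom 5: C, bond orders sum to 2 (valence 4) → 2 H
  atom 6: C, bond orders sum to 4 (valence 4) → 0 H
  atom 7: F (halogen, monovalent) → 0 H
  atom 8: F (halogen, monovalent) → 0 H
  atom 9: F (halogen, monovalent) → 0 H
  atom 10: C, bond orders sum to 4 (valence 4) → 0 H
  atom 11: O, bond orders sum to 2 (valence 2) → 0 H
  atom 12: C, bond orders sum to 3 (valence 4) → 1 H
  atom 13: Cl (halogen, monovalent) → 0 H
  atom 14: C, bond orders sum to 2 (valence 4) → 2 H
  atom 15: C, bond orders sum to 1 (valence 4) → 3 H
Totals → C:8, H:11, Cl:1, F:3, N:1, O:2.

C8H11ClF3NO2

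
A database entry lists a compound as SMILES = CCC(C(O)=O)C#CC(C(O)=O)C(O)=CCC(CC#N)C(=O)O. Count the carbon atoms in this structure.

15

Count every carbon token in the SMILES (each C, including those in ring-closure positions and inside branches).
Carbon count: 15.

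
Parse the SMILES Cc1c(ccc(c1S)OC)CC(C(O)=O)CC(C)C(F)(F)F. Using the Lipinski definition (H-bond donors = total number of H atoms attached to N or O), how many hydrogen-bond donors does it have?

1

Donors: find every N or O and count the H atoms it carries.
  atom 9 (O): bond orders sum to 2 → 0 H
  atom 14 (O): bond orders sum to 1 → 1 H
  atom 15 (O): bond orders sum to 2 → 0 H
Lipinski HBD = 1.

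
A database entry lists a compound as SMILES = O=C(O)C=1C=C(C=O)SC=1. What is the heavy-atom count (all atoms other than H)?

Every atom symbol written in the SMILES (organic subset) is one heavy atom; implicit H are not written.
Heavy atoms by element → C:6, O:3, S:1.
Total: 10.

10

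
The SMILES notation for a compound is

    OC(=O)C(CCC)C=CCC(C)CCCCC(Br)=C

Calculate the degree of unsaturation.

Molecular formula: C16H27BrO2.
DoU = (2C + 2 + N − H − X) / 2, where X is the halogen count and O/S are ignored.
    = (2·16 + 2 + 0 − 27 − 1) / 2 = 6 / 2 = 3.

3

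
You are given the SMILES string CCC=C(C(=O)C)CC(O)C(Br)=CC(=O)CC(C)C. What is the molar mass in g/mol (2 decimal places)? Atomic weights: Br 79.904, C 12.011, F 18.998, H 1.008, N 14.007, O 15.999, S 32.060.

331.25 g/mol

First, the molecular formula is C15H23BrO3 (counting implicit H from valence).
  Br: 1 × 79.904 = 79.904
  C: 15 × 12.011 = 180.165
  H: 23 × 1.008 = 23.184
  O: 3 × 15.999 = 47.997
Sum: 1×79.904 + 15×12.011 + 23×1.008 + 3×15.999 = 331.250 → 331.25 g/mol.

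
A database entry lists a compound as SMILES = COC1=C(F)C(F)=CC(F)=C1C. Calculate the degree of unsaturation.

Molecular formula: C8H7F3O.
DoU = (2C + 2 + N − H − X) / 2, where X is the halogen count and O/S are ignored.
    = (2·8 + 2 + 0 − 7 − 3) / 2 = 8 / 2 = 4.

4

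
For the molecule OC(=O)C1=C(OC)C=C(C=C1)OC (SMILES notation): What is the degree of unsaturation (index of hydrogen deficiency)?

5

Degree of unsaturation = (number of rings) + (number of π bonds).
Ring closures in the SMILES: 1.
π bonds: 4 double bonds (each 1 DoU) → 4 DoU from unsaturation.
Total DoU = 1 + 4 = 5.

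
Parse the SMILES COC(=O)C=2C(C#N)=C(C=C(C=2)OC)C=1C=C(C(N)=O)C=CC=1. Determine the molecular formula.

C17H14N2O4

Walk through each heavy atom and fill implicit hydrogens from standard valence (C 4, N 3, O 2, S 2, halogen 1):
  atom 1: C, bond orders sum to 1 (valence 4) → 3 H
  atom 2: O, bond orders sum to 2 (valence 2) → 0 H
  atom 3: C, bond orders sum to 4 (valence 4) → 0 H
  atom 4: O, bond orders sum to 2 (valence 2) → 0 H
  atom 5: C, bond orders sum to 4 (valence 4) → 0 H
  atom 6: C, bond orders sum to 4 (valence 4) → 0 H
  atom 7: C, bond orders sum to 4 (valence 4) → 0 H
  atom 8: N, bond orders sum to 3 (valence 3) → 0 H
  atom 9: C, bond orders sum to 4 (valence 4) → 0 H
  atom 10: C, bond orders sum to 3 (valence 4) → 1 H
  atom 11: C, bond orders sum to 4 (valence 4) → 0 H
  atom 12: C, bond orders sum to 3 (valence 4) → 1 H
  atom 13: O, bond orders sum to 2 (valence 2) → 0 H
  atom 14: C, bond orders sum to 1 (valence 4) → 3 H
  atom 15: C, bond orders sum to 4 (valence 4) → 0 H
  atom 16: C, bond orders sum to 3 (valence 4) → 1 H
  atom 17: C, bond orders sum to 4 (valence 4) → 0 H
  atom 18: C, bond orders sum to 4 (valence 4) → 0 H
  atom 19: N, bond orders sum to 1 (valence 3) → 2 H
  atom 20: O, bond orders sum to 2 (valence 2) → 0 H
  atom 21: C, bond orders sum to 3 (valence 4) → 1 H
  atom 22: C, bond orders sum to 3 (valence 4) → 1 H
  atom 23: C, bond orders sum to 3 (valence 4) → 1 H
Totals → C:17, H:14, N:2, O:4.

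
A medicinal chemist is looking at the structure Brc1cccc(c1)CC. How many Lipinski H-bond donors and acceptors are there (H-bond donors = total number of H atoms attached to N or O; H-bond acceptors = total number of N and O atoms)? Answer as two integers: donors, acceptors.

Donors: find every N or O and count the H atoms it carries.
  (no N or O atoms present)
Lipinski HBD = 0.
Acceptors: N atoms = 0, O atoms = 0 → HBA = 0.

0, 0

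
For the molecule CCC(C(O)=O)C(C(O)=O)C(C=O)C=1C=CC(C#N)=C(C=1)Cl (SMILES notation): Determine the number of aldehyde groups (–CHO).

The aldehyde motif appears at heavy-atom position 12 in the SMILES.
Other groups present: 2 carboxylic acid, 1 nitrile.
Aldehyde count: 1.

1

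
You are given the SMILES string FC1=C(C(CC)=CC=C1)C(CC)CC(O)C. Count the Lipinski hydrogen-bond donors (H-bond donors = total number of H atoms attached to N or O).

Donors: find every N or O and count the H atoms it carries.
  atom 15 (O): bond orders sum to 1 → 1 H
Lipinski HBD = 1.

1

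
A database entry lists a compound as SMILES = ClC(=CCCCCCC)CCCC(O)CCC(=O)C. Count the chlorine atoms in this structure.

1

Scan the SMILES for Cl atoms (remember two-letter symbols like Cl and Br are single atoms).
Chlorine count: 1.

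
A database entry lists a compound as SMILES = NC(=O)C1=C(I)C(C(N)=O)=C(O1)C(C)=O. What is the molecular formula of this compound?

C8H7IN2O4

Walk through each heavy atom and fill implicit hydrogens from standard valence (C 4, N 3, O 2, S 2, halogen 1):
  atom 1: N, bond orders sum to 1 (valence 3) → 2 H
  atom 2: C, bond orders sum to 4 (valence 4) → 0 H
  atom 3: O, bond orders sum to 2 (valence 2) → 0 H
  atom 4: C, bond orders sum to 4 (valence 4) → 0 H
  atom 5: C, bond orders sum to 4 (valence 4) → 0 H
  atom 6: I (halogen, monovalent) → 0 H
  atom 7: C, bond orders sum to 4 (valence 4) → 0 H
  atom 8: C, bond orders sum to 4 (valence 4) → 0 H
  atom 9: N, bond orders sum to 1 (valence 3) → 2 H
  atom 10: O, bond orders sum to 2 (valence 2) → 0 H
  atom 11: C, bond orders sum to 4 (valence 4) → 0 H
  atom 12: O, bond orders sum to 2 (valence 2) → 0 H
  atom 13: C, bond orders sum to 4 (valence 4) → 0 H
  atom 14: C, bond orders sum to 1 (valence 4) → 3 H
  atom 15: O, bond orders sum to 2 (valence 2) → 0 H
Totals → C:8, H:7, I:1, N:2, O:4.
In Hill order: C8H7IN2O4.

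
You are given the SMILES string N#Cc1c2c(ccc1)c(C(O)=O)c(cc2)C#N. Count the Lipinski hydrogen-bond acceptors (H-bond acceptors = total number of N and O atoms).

N atoms: 2; O atoms: 2.
Lipinski HBA = 2 + 2 = 4.

4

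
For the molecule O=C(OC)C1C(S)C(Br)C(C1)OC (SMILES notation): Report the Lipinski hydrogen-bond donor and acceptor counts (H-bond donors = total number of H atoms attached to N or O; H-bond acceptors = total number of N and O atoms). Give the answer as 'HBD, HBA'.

Donors: find every N or O and count the H atoms it carries.
  atom 1 (O): bond orders sum to 2 → 0 H
  atom 3 (O): bond orders sum to 2 → 0 H
  atom 12 (O): bond orders sum to 2 → 0 H
Lipinski HBD = 0.
Acceptors: N atoms = 0, O atoms = 3 → HBA = 3.

0, 3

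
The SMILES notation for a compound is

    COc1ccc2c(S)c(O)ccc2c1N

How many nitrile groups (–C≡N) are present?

0

Scan the SMILES for the nitrile motif — none present.
Groups that are present: 1 ether, 1 hydroxyl, 1 primary amine, 1 thiol.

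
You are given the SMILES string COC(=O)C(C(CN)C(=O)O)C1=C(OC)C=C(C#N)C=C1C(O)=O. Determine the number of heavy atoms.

24

Every atom symbol written in the SMILES (organic subset) is one heavy atom; implicit H are not written.
Heavy atoms by element → C:15, N:2, O:7.
Total: 24.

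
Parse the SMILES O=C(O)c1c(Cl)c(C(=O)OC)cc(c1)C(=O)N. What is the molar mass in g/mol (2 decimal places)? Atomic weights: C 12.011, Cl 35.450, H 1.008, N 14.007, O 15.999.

First, the molecular formula is C10H8ClNO5 (counting implicit H from valence).
  C: 10 × 12.011 = 120.110
  Cl: 1 × 35.450 = 35.450
  H: 8 × 1.008 = 8.064
  N: 1 × 14.007 = 14.007
  O: 5 × 15.999 = 79.995
Sum: 10×12.011 + 1×35.450 + 8×1.008 + 1×14.007 + 5×15.999 = 257.626 → 257.63 g/mol.

257.63 g/mol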